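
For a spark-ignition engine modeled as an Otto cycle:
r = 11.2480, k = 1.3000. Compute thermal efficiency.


r^(k-1) = 2.0669
eta = 1 - 1/2.0669 = 0.5162 = 51.6187%

51.6187%


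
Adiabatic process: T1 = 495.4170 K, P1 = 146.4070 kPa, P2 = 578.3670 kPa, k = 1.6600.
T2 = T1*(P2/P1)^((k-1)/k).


(k-1)/k = 0.3976
(P2/P1)^exp = 1.7267
T2 = 495.4170 * 1.7267 = 855.4406 K

855.4406 K


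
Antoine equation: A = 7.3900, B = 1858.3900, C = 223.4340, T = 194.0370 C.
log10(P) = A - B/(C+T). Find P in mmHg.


C+T = 417.4710
B/(C+T) = 4.4515
log10(P) = 7.3900 - 4.4515 = 2.9385
P = 10^2.9385 = 867.8752 mmHg

867.8752 mmHg


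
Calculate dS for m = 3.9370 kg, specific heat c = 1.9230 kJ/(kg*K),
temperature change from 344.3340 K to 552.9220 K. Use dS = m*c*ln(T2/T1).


T2/T1 = 1.6058
ln(T2/T1) = 0.4736
dS = 3.9370 * 1.9230 * 0.4736 = 3.5856 kJ/K

3.5856 kJ/K


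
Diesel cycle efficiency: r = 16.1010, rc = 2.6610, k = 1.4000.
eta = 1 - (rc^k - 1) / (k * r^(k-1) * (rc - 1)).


r^(k-1) = 3.0391
rc^k = 3.9361
eta = 0.5845 = 58.4542%

58.4542%


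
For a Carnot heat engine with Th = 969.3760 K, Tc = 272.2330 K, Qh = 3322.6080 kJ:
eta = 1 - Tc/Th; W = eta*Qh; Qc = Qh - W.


eta = 1 - 272.2330/969.3760 = 0.7192
W = 0.7192 * 3322.6080 = 2389.5092 kJ
Qc = 3322.6080 - 2389.5092 = 933.0988 kJ

eta = 71.9167%, W = 2389.5092 kJ, Qc = 933.0988 kJ


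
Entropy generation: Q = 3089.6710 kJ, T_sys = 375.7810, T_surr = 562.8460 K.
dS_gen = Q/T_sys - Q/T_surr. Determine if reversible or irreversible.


dS_sys = 3089.6710/375.7810 = 8.2220 kJ/K
dS_surr = -3089.6710/562.8460 = -5.4894 kJ/K
dS_gen = 8.2220 - 5.4894 = 2.7326 kJ/K (irreversible)

dS_gen = 2.7326 kJ/K, irreversible


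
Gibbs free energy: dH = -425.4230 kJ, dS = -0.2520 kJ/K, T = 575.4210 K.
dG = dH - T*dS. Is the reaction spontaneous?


T*dS = 575.4210 * -0.2520 = -145.0061 kJ
dG = -425.4230 + 145.0061 = -280.4169 kJ (spontaneous)

dG = -280.4169 kJ, spontaneous


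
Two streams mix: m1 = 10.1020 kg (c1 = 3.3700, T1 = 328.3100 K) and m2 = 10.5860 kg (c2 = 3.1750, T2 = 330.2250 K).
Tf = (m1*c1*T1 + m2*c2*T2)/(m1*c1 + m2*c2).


num = 22275.9442
den = 67.6543
Tf = 329.2614 K

329.2614 K


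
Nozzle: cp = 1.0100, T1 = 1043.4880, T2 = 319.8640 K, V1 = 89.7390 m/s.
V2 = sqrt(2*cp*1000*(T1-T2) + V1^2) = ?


dT = 723.6240 K
2*cp*1000*dT = 1461720.4800
V1^2 = 8053.0881
V2 = sqrt(1469773.5681) = 1212.3422 m/s

1212.3422 m/s


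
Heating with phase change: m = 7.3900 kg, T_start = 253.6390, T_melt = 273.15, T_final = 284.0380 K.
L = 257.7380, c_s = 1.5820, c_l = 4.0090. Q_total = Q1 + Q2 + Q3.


Q1 (sensible, solid) = 7.3900 * 1.5820 * 19.5110 = 228.1027 kJ
Q2 (latent) = 7.3900 * 257.7380 = 1904.6838 kJ
Q3 (sensible, liquid) = 7.3900 * 4.0090 * 10.8880 = 322.5734 kJ
Q_total = 2455.3600 kJ

2455.3600 kJ


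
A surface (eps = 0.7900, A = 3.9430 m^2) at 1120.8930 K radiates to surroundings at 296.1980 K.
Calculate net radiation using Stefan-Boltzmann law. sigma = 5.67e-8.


T^4 = 1.5785e+12
Tsurr^4 = 7.6971e+09
Q = 0.7900 * 5.67e-8 * 3.9430 * 1.5708e+12 = 277441.0477 W

277441.0477 W


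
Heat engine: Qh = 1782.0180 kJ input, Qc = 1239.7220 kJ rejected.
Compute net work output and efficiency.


W = 1782.0180 - 1239.7220 = 542.2960 kJ
eta = 542.2960 / 1782.0180 = 0.3043 = 30.4316%

W = 542.2960 kJ, eta = 30.4316%


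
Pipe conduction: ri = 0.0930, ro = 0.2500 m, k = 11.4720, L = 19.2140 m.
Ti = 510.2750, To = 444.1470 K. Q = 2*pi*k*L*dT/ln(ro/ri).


dT = 66.1280 K
ln(ro/ri) = 0.9889
Q = 2*pi*11.4720*19.2140*66.1280 / 0.9889 = 92616.1547 W

92616.1547 W


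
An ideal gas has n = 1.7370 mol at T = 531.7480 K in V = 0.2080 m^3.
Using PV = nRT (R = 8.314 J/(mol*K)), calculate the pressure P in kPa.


P = nRT/V = 1.7370 * 8.314 * 531.7480 / 0.2080
= 7679.1951 / 0.2080 = 36919.2074 Pa = 36.9192 kPa

36.9192 kPa


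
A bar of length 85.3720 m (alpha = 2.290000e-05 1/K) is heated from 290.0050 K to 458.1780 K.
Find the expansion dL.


dT = 168.1730 K
dL = 2.290000e-05 * 85.3720 * 168.1730 = 0.328781 m
L_final = 85.700781 m

dL = 0.328781 m


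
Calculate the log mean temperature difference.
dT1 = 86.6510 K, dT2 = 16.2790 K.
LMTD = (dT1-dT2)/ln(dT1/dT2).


dT1/dT2 = 5.3229
ln(dT1/dT2) = 1.6720
LMTD = 70.3720 / 1.6720 = 42.0882 K

42.0882 K


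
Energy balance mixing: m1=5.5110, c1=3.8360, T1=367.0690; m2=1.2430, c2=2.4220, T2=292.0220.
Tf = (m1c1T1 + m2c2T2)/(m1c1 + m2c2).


num = 8639.0563
den = 24.1507
Tf = 357.7139 K

357.7139 K


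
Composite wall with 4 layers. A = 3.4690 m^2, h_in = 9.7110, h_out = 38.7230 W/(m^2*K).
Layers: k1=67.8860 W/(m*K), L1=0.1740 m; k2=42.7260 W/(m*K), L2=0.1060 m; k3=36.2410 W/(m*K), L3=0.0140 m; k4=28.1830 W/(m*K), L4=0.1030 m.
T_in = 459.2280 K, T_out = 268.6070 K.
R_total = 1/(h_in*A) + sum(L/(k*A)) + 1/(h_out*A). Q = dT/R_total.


R_conv_in = 1/(9.7110*3.4690) = 0.0297
R_1 = 0.1740/(67.8860*3.4690) = 0.0007
R_2 = 0.1060/(42.7260*3.4690) = 0.0007
R_3 = 0.0140/(36.2410*3.4690) = 0.0001
R_4 = 0.1030/(28.1830*3.4690) = 0.0011
R_conv_out = 1/(38.7230*3.4690) = 0.0074
R_total = 0.0397 K/W
Q = 190.6210 / 0.0397 = 4795.7495 W

R_total = 0.0397 K/W, Q = 4795.7495 W


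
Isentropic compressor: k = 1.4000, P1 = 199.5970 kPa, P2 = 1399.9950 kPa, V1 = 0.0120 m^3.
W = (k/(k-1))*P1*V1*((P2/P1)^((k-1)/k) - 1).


(k-1)/k = 0.2857
(P2/P1)^exp = 1.7446
W = 3.5000 * 199.5970 * 0.0120 * (1.7446 - 1) = 6.2424 kJ

6.2424 kJ


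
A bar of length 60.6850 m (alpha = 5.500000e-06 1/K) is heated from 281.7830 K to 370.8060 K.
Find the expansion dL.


dT = 89.0230 K
dL = 5.500000e-06 * 60.6850 * 89.0230 = 0.029713 m
L_final = 60.714713 m

dL = 0.029713 m


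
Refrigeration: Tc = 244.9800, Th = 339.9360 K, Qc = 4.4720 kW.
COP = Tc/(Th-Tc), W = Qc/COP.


COP = 244.9800 / 94.9560 = 2.5799
W = 4.4720 / 2.5799 = 1.7334 kW

COP = 2.5799, W = 1.7334 kW


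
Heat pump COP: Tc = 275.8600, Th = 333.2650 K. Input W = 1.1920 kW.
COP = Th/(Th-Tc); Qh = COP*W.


COP = 333.2650 / 57.4050 = 5.8055
Qh = 5.8055 * 1.1920 = 6.9202 kW

COP = 5.8055, Qh = 6.9202 kW


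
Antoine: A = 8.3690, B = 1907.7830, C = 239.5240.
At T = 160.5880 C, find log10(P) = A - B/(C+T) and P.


C+T = 400.1120
B/(C+T) = 4.7681
log10(P) = 8.3690 - 4.7681 = 3.6009
P = 10^3.6009 = 3989.1243 mmHg

3989.1243 mmHg


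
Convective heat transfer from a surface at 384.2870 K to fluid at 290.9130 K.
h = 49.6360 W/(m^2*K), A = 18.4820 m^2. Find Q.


dT = 93.3740 K
Q = 49.6360 * 18.4820 * 93.3740 = 85658.7447 W

85658.7447 W


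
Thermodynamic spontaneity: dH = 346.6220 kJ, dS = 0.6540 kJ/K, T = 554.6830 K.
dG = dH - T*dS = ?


T*dS = 554.6830 * 0.6540 = 362.7627 kJ
dG = 346.6220 - 362.7627 = -16.1407 kJ (spontaneous)

dG = -16.1407 kJ, spontaneous


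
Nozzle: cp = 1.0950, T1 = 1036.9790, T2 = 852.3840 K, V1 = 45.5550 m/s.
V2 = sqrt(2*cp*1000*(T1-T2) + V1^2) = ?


dT = 184.5950 K
2*cp*1000*dT = 404263.0500
V1^2 = 2075.2580
V2 = sqrt(406338.3080) = 637.4467 m/s

637.4467 m/s


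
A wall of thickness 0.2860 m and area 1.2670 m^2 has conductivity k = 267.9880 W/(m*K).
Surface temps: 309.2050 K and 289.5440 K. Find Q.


dT = 19.6610 K
Q = 267.9880 * 1.2670 * 19.6610 / 0.2860 = 23341.6489 W

23341.6489 W


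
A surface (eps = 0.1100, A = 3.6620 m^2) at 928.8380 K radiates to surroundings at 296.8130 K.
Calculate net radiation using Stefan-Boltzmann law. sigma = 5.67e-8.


T^4 = 7.4432e+11
Tsurr^4 = 7.7613e+09
Q = 0.1100 * 5.67e-8 * 3.6620 * 7.3656e+11 = 16822.9320 W

16822.9320 W


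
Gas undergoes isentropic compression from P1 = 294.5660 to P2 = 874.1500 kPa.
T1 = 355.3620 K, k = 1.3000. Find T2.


(k-1)/k = 0.2308
(P2/P1)^exp = 1.2853
T2 = 355.3620 * 1.2853 = 456.7590 K

456.7590 K


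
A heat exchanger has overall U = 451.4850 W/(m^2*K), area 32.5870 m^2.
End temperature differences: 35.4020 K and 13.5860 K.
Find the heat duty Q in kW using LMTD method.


LMTD = 22.7789 K
Q = 451.4850 * 32.5870 * 22.7789 = 335135.5017 W = 335.1355 kW

335.1355 kW


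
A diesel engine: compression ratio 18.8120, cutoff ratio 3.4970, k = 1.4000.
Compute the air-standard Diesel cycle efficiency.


r^(k-1) = 3.2343
rc^k = 5.7700
eta = 0.5781 = 57.8114%

57.8114%


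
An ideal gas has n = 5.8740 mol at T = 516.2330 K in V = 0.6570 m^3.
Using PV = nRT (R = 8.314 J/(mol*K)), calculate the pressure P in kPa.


P = nRT/V = 5.8740 * 8.314 * 516.2330 / 0.6570
= 25210.9799 / 0.6570 = 38372.8765 Pa = 38.3729 kPa

38.3729 kPa


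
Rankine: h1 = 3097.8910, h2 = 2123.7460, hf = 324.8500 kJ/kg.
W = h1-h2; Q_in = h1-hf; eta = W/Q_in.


W = 974.1450 kJ/kg
Q_in = 2773.0410 kJ/kg
eta = 0.3513 = 35.1291%

eta = 35.1291%


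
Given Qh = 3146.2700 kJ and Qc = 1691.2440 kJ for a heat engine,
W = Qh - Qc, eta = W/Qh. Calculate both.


W = 3146.2700 - 1691.2440 = 1455.0260 kJ
eta = 1455.0260 / 3146.2700 = 0.4625 = 46.2461%

W = 1455.0260 kJ, eta = 46.2461%


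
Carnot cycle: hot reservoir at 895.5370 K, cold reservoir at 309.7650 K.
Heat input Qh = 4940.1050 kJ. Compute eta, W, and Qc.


eta = 1 - 309.7650/895.5370 = 0.6541
W = 0.6541 * 4940.1050 = 3231.3296 kJ
Qc = 4940.1050 - 3231.3296 = 1708.7754 kJ

eta = 65.4101%, W = 3231.3296 kJ, Qc = 1708.7754 kJ


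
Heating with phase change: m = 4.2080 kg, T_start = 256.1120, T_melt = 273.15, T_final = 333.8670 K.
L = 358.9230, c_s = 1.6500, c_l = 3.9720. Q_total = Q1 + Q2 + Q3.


Q1 (sensible, solid) = 4.2080 * 1.6500 * 17.0380 = 118.2982 kJ
Q2 (latent) = 4.2080 * 358.9230 = 1510.3480 kJ
Q3 (sensible, liquid) = 4.2080 * 3.9720 * 60.7170 = 1014.8346 kJ
Q_total = 2643.4808 kJ

2643.4808 kJ


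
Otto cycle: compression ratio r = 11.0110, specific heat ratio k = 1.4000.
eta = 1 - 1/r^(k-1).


r^(k-1) = 2.6105
eta = 1 - 1/2.6105 = 0.6169 = 61.6938%

61.6938%


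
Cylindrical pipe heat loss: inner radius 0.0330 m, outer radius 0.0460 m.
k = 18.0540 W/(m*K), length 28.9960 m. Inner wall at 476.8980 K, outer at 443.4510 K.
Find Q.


dT = 33.4470 K
ln(ro/ri) = 0.3321
Q = 2*pi*18.0540*28.9960*33.4470 / 0.3321 = 331234.4106 W

331234.4106 W


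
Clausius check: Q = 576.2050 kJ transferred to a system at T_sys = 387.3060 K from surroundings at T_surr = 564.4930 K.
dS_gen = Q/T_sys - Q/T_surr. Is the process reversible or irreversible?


dS_sys = 576.2050/387.3060 = 1.4877 kJ/K
dS_surr = -576.2050/564.4930 = -1.0207 kJ/K
dS_gen = 1.4877 - 1.0207 = 0.4670 kJ/K (irreversible)

dS_gen = 0.4670 kJ/K, irreversible


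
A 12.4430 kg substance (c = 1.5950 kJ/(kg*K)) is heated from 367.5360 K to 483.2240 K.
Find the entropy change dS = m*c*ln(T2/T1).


T2/T1 = 1.3148
ln(T2/T1) = 0.2737
dS = 12.4430 * 1.5950 * 0.2737 = 5.4312 kJ/K

5.4312 kJ/K


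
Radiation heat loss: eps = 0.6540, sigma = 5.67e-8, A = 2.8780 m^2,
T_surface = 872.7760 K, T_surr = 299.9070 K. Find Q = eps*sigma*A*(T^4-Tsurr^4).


T^4 = 5.8024e+11
Tsurr^4 = 8.0900e+09
Q = 0.6540 * 5.67e-8 * 2.8780 * 5.7215e+11 = 61061.1663 W

61061.1663 W


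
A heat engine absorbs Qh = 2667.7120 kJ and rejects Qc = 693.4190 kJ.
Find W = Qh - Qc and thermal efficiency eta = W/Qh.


W = 2667.7120 - 693.4190 = 1974.2930 kJ
eta = 1974.2930 / 2667.7120 = 0.7401 = 74.0070%

W = 1974.2930 kJ, eta = 74.0070%


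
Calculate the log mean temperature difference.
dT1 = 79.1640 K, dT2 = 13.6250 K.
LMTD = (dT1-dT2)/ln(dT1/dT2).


dT1/dT2 = 5.8102
ln(dT1/dT2) = 1.7596
LMTD = 65.5390 / 1.7596 = 37.2462 K

37.2462 K


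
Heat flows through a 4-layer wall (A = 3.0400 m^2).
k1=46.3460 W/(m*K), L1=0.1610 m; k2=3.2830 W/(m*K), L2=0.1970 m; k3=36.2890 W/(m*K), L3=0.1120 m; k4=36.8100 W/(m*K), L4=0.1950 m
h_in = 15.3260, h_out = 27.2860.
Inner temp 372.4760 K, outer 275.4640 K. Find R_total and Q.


R_conv_in = 1/(15.3260*3.0400) = 0.0215
R_1 = 0.1610/(46.3460*3.0400) = 0.0011
R_2 = 0.1970/(3.2830*3.0400) = 0.0197
R_3 = 0.1120/(36.2890*3.0400) = 0.0010
R_4 = 0.1950/(36.8100*3.0400) = 0.0017
R_conv_out = 1/(27.2860*3.0400) = 0.0121
R_total = 0.0572 K/W
Q = 97.0120 / 0.0572 = 1697.2516 W

R_total = 0.0572 K/W, Q = 1697.2516 W


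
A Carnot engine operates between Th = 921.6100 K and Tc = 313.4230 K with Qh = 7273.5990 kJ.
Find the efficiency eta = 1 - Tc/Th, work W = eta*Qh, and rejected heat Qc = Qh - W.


eta = 1 - 313.4230/921.6100 = 0.6599
W = 0.6599 * 7273.5990 = 4799.9787 kJ
Qc = 7273.5990 - 4799.9787 = 2473.6203 kJ

eta = 65.9918%, W = 4799.9787 kJ, Qc = 2473.6203 kJ


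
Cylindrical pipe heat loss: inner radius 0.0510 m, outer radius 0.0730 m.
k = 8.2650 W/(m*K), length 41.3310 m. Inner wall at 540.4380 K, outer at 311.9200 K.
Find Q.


dT = 228.5180 K
ln(ro/ri) = 0.3586
Q = 2*pi*8.2650*41.3310*228.5180 / 0.3586 = 1367627.5025 W

1367627.5025 W


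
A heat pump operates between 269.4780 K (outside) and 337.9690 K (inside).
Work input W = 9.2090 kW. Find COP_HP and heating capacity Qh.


COP = 337.9690 / 68.4910 = 4.9345
Qh = 4.9345 * 9.2090 = 45.4418 kW

COP = 4.9345, Qh = 45.4418 kW


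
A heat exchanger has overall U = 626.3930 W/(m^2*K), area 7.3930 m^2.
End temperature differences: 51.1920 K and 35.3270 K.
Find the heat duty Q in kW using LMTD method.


LMTD = 42.7702 K
Q = 626.3930 * 7.3930 * 42.7702 = 198065.5823 W = 198.0656 kW

198.0656 kW


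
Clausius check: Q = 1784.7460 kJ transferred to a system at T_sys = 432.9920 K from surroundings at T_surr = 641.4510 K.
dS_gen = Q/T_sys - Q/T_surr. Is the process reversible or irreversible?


dS_sys = 1784.7460/432.9920 = 4.1219 kJ/K
dS_surr = -1784.7460/641.4510 = -2.7824 kJ/K
dS_gen = 4.1219 - 2.7824 = 1.3395 kJ/K (irreversible)

dS_gen = 1.3395 kJ/K, irreversible


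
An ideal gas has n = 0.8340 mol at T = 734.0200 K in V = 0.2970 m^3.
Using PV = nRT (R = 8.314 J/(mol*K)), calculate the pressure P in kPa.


P = nRT/V = 0.8340 * 8.314 * 734.0200 / 0.2970
= 5089.6037 / 0.2970 = 17136.7127 Pa = 17.1367 kPa

17.1367 kPa


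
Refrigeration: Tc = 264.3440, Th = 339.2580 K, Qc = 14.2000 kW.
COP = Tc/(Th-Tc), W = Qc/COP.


COP = 264.3440 / 74.9140 = 3.5286
W = 14.2000 / 3.5286 = 4.0242 kW

COP = 3.5286, W = 4.0242 kW


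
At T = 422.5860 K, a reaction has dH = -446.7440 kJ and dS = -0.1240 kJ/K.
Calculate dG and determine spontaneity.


T*dS = 422.5860 * -0.1240 = -52.4007 kJ
dG = -446.7440 + 52.4007 = -394.3433 kJ (spontaneous)

dG = -394.3433 kJ, spontaneous


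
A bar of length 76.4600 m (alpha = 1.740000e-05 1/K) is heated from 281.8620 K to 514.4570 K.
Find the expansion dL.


dT = 232.5950 K
dL = 1.740000e-05 * 76.4600 * 232.5950 = 0.309445 m
L_final = 76.769445 m

dL = 0.309445 m


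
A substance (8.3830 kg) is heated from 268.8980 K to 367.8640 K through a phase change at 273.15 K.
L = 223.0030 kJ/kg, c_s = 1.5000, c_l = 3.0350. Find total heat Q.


Q1 (sensible, solid) = 8.3830 * 1.5000 * 4.2520 = 53.4668 kJ
Q2 (latent) = 8.3830 * 223.0030 = 1869.4341 kJ
Q3 (sensible, liquid) = 8.3830 * 3.0350 * 94.7140 = 2409.7519 kJ
Q_total = 4332.6529 kJ

4332.6529 kJ


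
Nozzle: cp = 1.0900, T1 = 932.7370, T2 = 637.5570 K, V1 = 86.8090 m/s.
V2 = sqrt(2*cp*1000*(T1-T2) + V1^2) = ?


dT = 295.1800 K
2*cp*1000*dT = 643492.4000
V1^2 = 7535.8025
V2 = sqrt(651028.2025) = 806.8632 m/s

806.8632 m/s


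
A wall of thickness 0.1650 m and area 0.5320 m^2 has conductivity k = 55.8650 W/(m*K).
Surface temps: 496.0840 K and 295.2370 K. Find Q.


dT = 200.8470 K
Q = 55.8650 * 0.5320 * 200.8470 / 0.1650 = 36177.0242 W

36177.0242 W


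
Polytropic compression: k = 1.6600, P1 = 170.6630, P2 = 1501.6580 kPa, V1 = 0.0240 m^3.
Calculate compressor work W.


(k-1)/k = 0.3976
(P2/P1)^exp = 2.3741
W = 2.5152 * 170.6630 * 0.0240 * (2.3741 - 1) = 14.1556 kJ

14.1556 kJ


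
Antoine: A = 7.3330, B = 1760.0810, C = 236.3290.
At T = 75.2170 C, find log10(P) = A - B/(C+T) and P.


C+T = 311.5460
B/(C+T) = 5.6495
log10(P) = 7.3330 - 5.6495 = 1.6835
P = 10^1.6835 = 48.2496 mmHg

48.2496 mmHg


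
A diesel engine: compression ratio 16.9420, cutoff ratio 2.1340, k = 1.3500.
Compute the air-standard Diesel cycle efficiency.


r^(k-1) = 2.6924
rc^k = 2.7824
eta = 0.5676 = 56.7576%

56.7576%


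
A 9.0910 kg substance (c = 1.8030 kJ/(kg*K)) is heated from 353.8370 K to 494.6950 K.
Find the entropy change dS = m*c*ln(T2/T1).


T2/T1 = 1.3981
ln(T2/T1) = 0.3351
dS = 9.0910 * 1.8030 * 0.3351 = 5.4927 kJ/K

5.4927 kJ/K


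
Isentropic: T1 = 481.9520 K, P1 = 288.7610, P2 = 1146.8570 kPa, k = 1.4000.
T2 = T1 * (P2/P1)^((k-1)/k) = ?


(k-1)/k = 0.2857
(P2/P1)^exp = 1.4830
T2 = 481.9520 * 1.4830 = 714.7239 K

714.7239 K


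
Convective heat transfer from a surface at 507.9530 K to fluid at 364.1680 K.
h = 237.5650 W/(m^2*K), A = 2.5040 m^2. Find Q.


dT = 143.7850 K
Q = 237.5650 * 2.5040 * 143.7850 = 85532.3419 W

85532.3419 W


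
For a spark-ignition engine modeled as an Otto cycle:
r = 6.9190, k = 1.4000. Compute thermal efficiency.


r^(k-1) = 2.1678
eta = 1 - 1/2.1678 = 0.5387 = 53.8701%

53.8701%


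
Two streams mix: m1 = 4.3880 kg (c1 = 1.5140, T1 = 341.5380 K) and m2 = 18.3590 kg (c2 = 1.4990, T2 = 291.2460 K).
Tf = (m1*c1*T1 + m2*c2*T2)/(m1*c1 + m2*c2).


num = 10284.1155
den = 34.1636
Tf = 301.0258 K

301.0258 K


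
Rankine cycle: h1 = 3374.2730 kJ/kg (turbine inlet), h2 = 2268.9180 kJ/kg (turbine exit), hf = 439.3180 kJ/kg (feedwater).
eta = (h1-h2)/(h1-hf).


W = 1105.3550 kJ/kg
Q_in = 2934.9550 kJ/kg
eta = 0.3766 = 37.6617%

eta = 37.6617%


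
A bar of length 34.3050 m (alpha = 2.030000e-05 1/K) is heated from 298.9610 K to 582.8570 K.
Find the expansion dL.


dT = 283.8960 K
dL = 2.030000e-05 * 34.3050 * 283.8960 = 0.197703 m
L_final = 34.502703 m

dL = 0.197703 m


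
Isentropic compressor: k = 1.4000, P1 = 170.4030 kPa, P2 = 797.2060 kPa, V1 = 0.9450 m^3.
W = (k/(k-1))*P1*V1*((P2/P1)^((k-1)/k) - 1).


(k-1)/k = 0.2857
(P2/P1)^exp = 1.5540
W = 3.5000 * 170.4030 * 0.9450 * (1.5540 - 1) = 312.2473 kJ

312.2473 kJ


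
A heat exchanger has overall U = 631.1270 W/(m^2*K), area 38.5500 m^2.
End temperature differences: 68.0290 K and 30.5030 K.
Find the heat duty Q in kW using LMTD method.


LMTD = 46.7842 K
Q = 631.1270 * 38.5500 * 46.7842 = 1138256.1426 W = 1138.2561 kW

1138.2561 kW


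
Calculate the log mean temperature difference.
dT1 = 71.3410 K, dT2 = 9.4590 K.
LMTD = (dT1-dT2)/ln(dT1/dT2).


dT1/dT2 = 7.5421
ln(dT1/dT2) = 2.0205
LMTD = 61.8820 / 2.0205 = 30.6270 K

30.6270 K


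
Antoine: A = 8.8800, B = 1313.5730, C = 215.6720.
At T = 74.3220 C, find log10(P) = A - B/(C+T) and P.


C+T = 289.9940
B/(C+T) = 4.5297
log10(P) = 8.8800 - 4.5297 = 4.3503
P = 10^4.3503 = 22404.9621 mmHg

22404.9621 mmHg


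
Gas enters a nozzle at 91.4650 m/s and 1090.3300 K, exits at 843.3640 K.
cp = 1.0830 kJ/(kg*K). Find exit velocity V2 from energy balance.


dT = 246.9660 K
2*cp*1000*dT = 534928.3560
V1^2 = 8365.8462
V2 = sqrt(543294.2022) = 737.0849 m/s

737.0849 m/s


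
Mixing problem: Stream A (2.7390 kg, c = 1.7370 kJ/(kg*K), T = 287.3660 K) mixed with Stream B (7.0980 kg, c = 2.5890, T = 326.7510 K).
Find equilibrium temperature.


num = 7371.7971
den = 23.1344
Tf = 318.6514 K

318.6514 K


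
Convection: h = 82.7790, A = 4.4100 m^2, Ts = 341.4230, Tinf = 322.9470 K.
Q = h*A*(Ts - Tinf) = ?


dT = 18.4760 K
Q = 82.7790 * 4.4100 * 18.4760 = 6744.7634 W

6744.7634 W


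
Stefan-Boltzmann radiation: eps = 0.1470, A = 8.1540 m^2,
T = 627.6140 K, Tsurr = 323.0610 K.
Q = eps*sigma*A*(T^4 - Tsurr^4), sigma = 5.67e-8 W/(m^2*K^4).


T^4 = 1.5516e+11
Tsurr^4 = 1.0893e+10
Q = 0.1470 * 5.67e-8 * 8.1540 * 1.4426e+11 = 9804.5762 W

9804.5762 W


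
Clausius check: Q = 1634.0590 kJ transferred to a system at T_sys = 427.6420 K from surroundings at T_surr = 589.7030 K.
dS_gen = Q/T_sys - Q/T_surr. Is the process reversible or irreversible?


dS_sys = 1634.0590/427.6420 = 3.8211 kJ/K
dS_surr = -1634.0590/589.7030 = -2.7710 kJ/K
dS_gen = 3.8211 - 2.7710 = 1.0501 kJ/K (irreversible)

dS_gen = 1.0501 kJ/K, irreversible


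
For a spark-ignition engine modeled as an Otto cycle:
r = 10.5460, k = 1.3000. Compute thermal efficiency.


r^(k-1) = 2.0273
eta = 1 - 1/2.0273 = 0.5067 = 50.6743%

50.6743%


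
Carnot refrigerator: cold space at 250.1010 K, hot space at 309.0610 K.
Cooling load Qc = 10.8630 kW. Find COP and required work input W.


COP = 250.1010 / 58.9600 = 4.2419
W = 10.8630 / 4.2419 = 2.5609 kW

COP = 4.2419, W = 2.5609 kW


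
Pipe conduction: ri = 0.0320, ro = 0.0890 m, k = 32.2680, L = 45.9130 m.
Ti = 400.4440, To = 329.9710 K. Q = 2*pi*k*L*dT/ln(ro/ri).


dT = 70.4730 K
ln(ro/ri) = 1.0229
Q = 2*pi*32.2680*45.9130*70.4730 / 1.0229 = 641323.2286 W

641323.2286 W


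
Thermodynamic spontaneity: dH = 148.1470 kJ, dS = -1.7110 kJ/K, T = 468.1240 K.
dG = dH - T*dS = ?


T*dS = 468.1240 * -1.7110 = -800.9602 kJ
dG = 148.1470 + 800.9602 = 949.1072 kJ (non-spontaneous)

dG = 949.1072 kJ, non-spontaneous


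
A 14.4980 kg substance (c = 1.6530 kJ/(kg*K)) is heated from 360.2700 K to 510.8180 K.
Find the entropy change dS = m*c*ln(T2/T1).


T2/T1 = 1.4179
ln(T2/T1) = 0.3492
dS = 14.4980 * 1.6530 * 0.3492 = 8.3677 kJ/K

8.3677 kJ/K


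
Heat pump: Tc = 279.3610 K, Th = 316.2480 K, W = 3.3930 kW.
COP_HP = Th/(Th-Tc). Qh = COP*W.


COP = 316.2480 / 36.8870 = 8.5734
Qh = 8.5734 * 3.3930 = 29.0896 kW

COP = 8.5734, Qh = 29.0896 kW


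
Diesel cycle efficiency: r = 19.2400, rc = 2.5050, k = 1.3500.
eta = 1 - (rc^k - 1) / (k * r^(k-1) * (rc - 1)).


r^(k-1) = 2.8150
rc^k = 3.4545
eta = 0.5708 = 57.0831%

57.0831%


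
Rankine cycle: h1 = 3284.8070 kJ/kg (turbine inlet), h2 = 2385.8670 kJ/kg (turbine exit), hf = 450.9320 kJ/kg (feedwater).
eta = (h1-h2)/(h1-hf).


W = 898.9400 kJ/kg
Q_in = 2833.8750 kJ/kg
eta = 0.3172 = 31.7212%

eta = 31.7212%


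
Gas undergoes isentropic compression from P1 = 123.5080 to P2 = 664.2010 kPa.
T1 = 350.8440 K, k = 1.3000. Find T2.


(k-1)/k = 0.2308
(P2/P1)^exp = 1.4744
T2 = 350.8440 * 1.4744 = 517.2674 K

517.2674 K


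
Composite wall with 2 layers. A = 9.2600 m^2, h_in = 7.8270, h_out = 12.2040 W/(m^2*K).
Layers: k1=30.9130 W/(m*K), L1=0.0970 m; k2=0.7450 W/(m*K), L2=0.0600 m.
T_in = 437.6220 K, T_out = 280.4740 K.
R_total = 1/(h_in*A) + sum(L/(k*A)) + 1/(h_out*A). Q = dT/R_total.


R_conv_in = 1/(7.8270*9.2600) = 0.0138
R_1 = 0.0970/(30.9130*9.2600) = 0.0003
R_2 = 0.0600/(0.7450*9.2600) = 0.0087
R_conv_out = 1/(12.2040*9.2600) = 0.0088
R_total = 0.0317 K/W
Q = 157.1480 / 0.0317 = 4960.1218 W

R_total = 0.0317 K/W, Q = 4960.1218 W


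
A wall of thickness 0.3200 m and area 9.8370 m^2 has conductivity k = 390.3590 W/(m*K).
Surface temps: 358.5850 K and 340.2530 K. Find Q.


dT = 18.3320 K
Q = 390.3590 * 9.8370 * 18.3320 / 0.3200 = 219981.7935 W

219981.7935 W


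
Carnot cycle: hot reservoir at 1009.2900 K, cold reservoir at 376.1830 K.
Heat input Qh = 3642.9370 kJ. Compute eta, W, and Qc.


eta = 1 - 376.1830/1009.2900 = 0.6273
W = 0.6273 * 3642.9370 = 2285.1400 kJ
Qc = 3642.9370 - 2285.1400 = 1357.7970 kJ

eta = 62.7280%, W = 2285.1400 kJ, Qc = 1357.7970 kJ


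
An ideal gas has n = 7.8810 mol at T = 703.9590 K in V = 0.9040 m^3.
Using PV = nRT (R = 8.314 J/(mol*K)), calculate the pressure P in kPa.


P = nRT/V = 7.8810 * 8.314 * 703.9590 / 0.9040
= 46125.2479 / 0.9040 = 51023.5043 Pa = 51.0235 kPa

51.0235 kPa


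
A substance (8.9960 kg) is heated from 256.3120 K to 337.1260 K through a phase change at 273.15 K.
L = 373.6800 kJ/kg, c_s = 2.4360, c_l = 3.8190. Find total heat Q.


Q1 (sensible, solid) = 8.9960 * 2.4360 * 16.8380 = 368.9922 kJ
Q2 (latent) = 8.9960 * 373.6800 = 3361.6253 kJ
Q3 (sensible, liquid) = 8.9960 * 3.8190 * 63.9760 = 2197.9418 kJ
Q_total = 5928.5593 kJ

5928.5593 kJ


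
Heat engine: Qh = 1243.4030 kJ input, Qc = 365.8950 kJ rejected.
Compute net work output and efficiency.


W = 1243.4030 - 365.8950 = 877.5080 kJ
eta = 877.5080 / 1243.4030 = 0.7057 = 70.5731%

W = 877.5080 kJ, eta = 70.5731%


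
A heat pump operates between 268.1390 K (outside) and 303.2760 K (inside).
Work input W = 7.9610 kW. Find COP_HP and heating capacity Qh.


COP = 303.2760 / 35.1370 = 8.6312
Qh = 8.6312 * 7.9610 = 68.7133 kW

COP = 8.6312, Qh = 68.7133 kW


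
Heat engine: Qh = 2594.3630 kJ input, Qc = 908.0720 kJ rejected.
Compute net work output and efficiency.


W = 2594.3630 - 908.0720 = 1686.2910 kJ
eta = 1686.2910 / 2594.3630 = 0.6500 = 64.9983%

W = 1686.2910 kJ, eta = 64.9983%


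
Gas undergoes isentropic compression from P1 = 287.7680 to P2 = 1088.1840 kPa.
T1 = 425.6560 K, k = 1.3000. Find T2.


(k-1)/k = 0.2308
(P2/P1)^exp = 1.3593
T2 = 425.6560 * 1.3593 = 578.5819 K

578.5819 K


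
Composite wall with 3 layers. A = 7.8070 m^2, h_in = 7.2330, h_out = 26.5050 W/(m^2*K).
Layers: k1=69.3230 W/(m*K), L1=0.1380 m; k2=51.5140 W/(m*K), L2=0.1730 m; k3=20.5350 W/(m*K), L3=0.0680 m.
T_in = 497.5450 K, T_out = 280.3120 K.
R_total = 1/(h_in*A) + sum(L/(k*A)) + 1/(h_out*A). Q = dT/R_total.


R_conv_in = 1/(7.2330*7.8070) = 0.0177
R_1 = 0.1380/(69.3230*7.8070) = 0.0003
R_2 = 0.1730/(51.5140*7.8070) = 0.0004
R_3 = 0.0680/(20.5350*7.8070) = 0.0004
R_conv_out = 1/(26.5050*7.8070) = 0.0048
R_total = 0.0237 K/W
Q = 217.2330 / 0.0237 = 9184.8894 W

R_total = 0.0237 K/W, Q = 9184.8894 W


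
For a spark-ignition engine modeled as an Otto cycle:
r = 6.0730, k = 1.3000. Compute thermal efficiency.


r^(k-1) = 1.7180
eta = 1 - 1/1.7180 = 0.4179 = 41.7925%

41.7925%


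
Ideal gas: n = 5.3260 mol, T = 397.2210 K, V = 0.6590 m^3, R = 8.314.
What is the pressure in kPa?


P = nRT/V = 5.3260 * 8.314 * 397.2210 / 0.6590
= 17589.0905 / 0.6590 = 26690.5773 Pa = 26.6906 kPa

26.6906 kPa


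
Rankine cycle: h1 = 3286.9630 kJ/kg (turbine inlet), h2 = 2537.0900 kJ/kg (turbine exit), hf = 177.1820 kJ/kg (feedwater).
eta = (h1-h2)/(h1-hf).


W = 749.8730 kJ/kg
Q_in = 3109.7810 kJ/kg
eta = 0.2411 = 24.1134%

eta = 24.1134%


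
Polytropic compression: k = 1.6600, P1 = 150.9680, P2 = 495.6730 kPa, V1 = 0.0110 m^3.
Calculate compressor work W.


(k-1)/k = 0.3976
(P2/P1)^exp = 1.6043
W = 2.5152 * 150.9680 * 0.0110 * (1.6043 - 1) = 2.5239 kJ

2.5239 kJ


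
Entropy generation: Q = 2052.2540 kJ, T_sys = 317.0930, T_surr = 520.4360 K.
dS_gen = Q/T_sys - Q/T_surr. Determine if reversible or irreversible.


dS_sys = 2052.2540/317.0930 = 6.4721 kJ/K
dS_surr = -2052.2540/520.4360 = -3.9433 kJ/K
dS_gen = 6.4721 - 3.9433 = 2.5288 kJ/K (irreversible)

dS_gen = 2.5288 kJ/K, irreversible


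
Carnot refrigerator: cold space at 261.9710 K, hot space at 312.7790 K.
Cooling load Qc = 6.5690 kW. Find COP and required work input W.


COP = 261.9710 / 50.8080 = 5.1561
W = 6.5690 / 5.1561 = 1.2740 kW

COP = 5.1561, W = 1.2740 kW


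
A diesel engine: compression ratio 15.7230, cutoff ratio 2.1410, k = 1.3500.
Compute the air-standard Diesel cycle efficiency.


r^(k-1) = 2.6229
rc^k = 2.7947
eta = 0.5558 = 55.5798%

55.5798%


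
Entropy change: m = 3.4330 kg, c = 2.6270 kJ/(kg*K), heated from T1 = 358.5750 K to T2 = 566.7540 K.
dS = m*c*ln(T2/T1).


T2/T1 = 1.5806
ln(T2/T1) = 0.4578
dS = 3.4330 * 2.6270 * 0.4578 = 4.1286 kJ/K

4.1286 kJ/K


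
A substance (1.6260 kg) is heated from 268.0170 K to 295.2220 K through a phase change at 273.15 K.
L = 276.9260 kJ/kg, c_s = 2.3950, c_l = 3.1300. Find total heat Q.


Q1 (sensible, solid) = 1.6260 * 2.3950 * 5.1330 = 19.9893 kJ
Q2 (latent) = 1.6260 * 276.9260 = 450.2817 kJ
Q3 (sensible, liquid) = 1.6260 * 3.1300 * 22.0720 = 112.3328 kJ
Q_total = 582.6038 kJ

582.6038 kJ


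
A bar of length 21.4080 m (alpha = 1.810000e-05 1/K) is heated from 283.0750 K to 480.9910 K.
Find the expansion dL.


dT = 197.9160 K
dL = 1.810000e-05 * 21.4080 * 197.9160 = 0.076689 m
L_final = 21.484689 m

dL = 0.076689 m


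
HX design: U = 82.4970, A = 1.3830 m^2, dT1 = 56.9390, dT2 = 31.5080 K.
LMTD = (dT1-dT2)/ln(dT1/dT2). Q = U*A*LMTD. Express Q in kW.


LMTD = 42.9767 K
Q = 82.4970 * 1.3830 * 42.9767 = 4903.3574 W = 4.9034 kW

4.9034 kW


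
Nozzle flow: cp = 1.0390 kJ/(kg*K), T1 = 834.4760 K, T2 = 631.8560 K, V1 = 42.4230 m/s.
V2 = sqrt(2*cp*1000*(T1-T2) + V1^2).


dT = 202.6200 K
2*cp*1000*dT = 421044.3600
V1^2 = 1799.7109
V2 = sqrt(422844.0709) = 650.2646 m/s

650.2646 m/s


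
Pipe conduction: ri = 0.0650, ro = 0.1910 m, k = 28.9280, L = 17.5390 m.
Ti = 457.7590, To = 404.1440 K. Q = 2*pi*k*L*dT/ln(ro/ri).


dT = 53.6150 K
ln(ro/ri) = 1.0779
Q = 2*pi*28.9280*17.5390*53.6150 / 1.0779 = 158568.3549 W

158568.3549 W


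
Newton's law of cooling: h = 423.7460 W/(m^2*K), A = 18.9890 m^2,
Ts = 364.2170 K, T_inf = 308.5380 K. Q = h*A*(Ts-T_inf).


dT = 55.6790 K
Q = 423.7460 * 18.9890 * 55.6790 = 448021.7859 W

448021.7859 W


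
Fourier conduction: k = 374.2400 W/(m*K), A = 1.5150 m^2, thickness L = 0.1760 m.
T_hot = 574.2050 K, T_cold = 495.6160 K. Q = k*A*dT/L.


dT = 78.5890 K
Q = 374.2400 * 1.5150 * 78.5890 / 0.1760 = 253169.8196 W

253169.8196 W


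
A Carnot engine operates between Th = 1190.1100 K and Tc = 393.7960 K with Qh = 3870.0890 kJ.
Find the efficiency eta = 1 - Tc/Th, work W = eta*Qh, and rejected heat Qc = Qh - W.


eta = 1 - 393.7960/1190.1100 = 0.6691
W = 0.6691 * 3870.0890 = 2589.5136 kJ
Qc = 3870.0890 - 2589.5136 = 1280.5754 kJ

eta = 66.9110%, W = 2589.5136 kJ, Qc = 1280.5754 kJ


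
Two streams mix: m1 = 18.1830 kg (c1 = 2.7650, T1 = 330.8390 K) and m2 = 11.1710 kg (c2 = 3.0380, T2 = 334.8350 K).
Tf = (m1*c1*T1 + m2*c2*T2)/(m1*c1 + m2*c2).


num = 27996.7221
den = 84.2135
Tf = 332.4494 K

332.4494 K


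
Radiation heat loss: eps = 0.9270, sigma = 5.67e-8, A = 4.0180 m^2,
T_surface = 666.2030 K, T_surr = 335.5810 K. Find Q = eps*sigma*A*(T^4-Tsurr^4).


T^4 = 1.9698e+11
Tsurr^4 = 1.2682e+10
Q = 0.9270 * 5.67e-8 * 4.0180 * 1.8430e+11 = 38922.2307 W

38922.2307 W


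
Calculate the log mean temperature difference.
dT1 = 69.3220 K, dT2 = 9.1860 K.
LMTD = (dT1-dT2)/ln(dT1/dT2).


dT1/dT2 = 7.5465
ln(dT1/dT2) = 2.0211
LMTD = 60.1360 / 2.0211 = 29.7544 K

29.7544 K


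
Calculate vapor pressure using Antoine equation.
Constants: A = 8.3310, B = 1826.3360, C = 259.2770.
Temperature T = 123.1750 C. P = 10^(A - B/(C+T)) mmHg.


C+T = 382.4520
B/(C+T) = 4.7753
log10(P) = 8.3310 - 4.7753 = 3.5557
P = 10^3.5557 = 3594.7286 mmHg

3594.7286 mmHg


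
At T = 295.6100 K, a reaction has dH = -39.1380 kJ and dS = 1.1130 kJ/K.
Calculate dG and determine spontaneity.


T*dS = 295.6100 * 1.1130 = 329.0139 kJ
dG = -39.1380 - 329.0139 = -368.1519 kJ (spontaneous)

dG = -368.1519 kJ, spontaneous


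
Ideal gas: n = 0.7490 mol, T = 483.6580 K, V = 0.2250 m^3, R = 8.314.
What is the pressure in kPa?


P = nRT/V = 0.7490 * 8.314 * 483.6580 / 0.2250
= 3011.8283 / 0.2250 = 13385.9037 Pa = 13.3859 kPa

13.3859 kPa


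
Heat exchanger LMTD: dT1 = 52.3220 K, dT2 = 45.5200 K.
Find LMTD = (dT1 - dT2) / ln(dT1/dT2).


dT1/dT2 = 1.1494
ln(dT1/dT2) = 0.1393
LMTD = 6.8020 / 0.1393 = 48.8421 K

48.8421 K


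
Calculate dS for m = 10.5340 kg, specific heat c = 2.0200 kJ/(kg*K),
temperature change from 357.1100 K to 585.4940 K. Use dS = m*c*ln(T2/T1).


T2/T1 = 1.6395
ln(T2/T1) = 0.4944
dS = 10.5340 * 2.0200 * 0.4944 = 10.5204 kJ/K

10.5204 kJ/K


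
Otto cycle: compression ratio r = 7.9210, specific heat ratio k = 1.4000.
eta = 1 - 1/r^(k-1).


r^(k-1) = 2.2883
eta = 1 - 1/2.2883 = 0.5630 = 56.2993%

56.2993%


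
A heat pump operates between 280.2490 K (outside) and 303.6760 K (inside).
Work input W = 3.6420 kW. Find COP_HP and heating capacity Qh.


COP = 303.6760 / 23.4270 = 12.9626
Qh = 12.9626 * 3.6420 = 47.2100 kW

COP = 12.9626, Qh = 47.2100 kW


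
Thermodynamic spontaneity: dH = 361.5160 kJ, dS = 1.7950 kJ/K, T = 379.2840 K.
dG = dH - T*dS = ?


T*dS = 379.2840 * 1.7950 = 680.8148 kJ
dG = 361.5160 - 680.8148 = -319.2988 kJ (spontaneous)

dG = -319.2988 kJ, spontaneous


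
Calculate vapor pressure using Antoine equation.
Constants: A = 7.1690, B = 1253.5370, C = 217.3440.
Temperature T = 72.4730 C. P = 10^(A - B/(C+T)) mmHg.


C+T = 289.8170
B/(C+T) = 4.3253
log10(P) = 7.1690 - 4.3253 = 2.8437
P = 10^2.8437 = 697.7972 mmHg

697.7972 mmHg


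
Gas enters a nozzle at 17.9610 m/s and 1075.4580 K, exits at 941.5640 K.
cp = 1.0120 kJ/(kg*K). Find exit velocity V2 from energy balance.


dT = 133.8940 K
2*cp*1000*dT = 271001.4560
V1^2 = 322.5975
V2 = sqrt(271324.0535) = 520.8878 m/s

520.8878 m/s


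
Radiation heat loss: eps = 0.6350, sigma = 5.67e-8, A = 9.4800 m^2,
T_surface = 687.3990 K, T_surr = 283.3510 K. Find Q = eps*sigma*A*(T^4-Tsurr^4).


T^4 = 2.2327e+11
Tsurr^4 = 6.4461e+09
Q = 0.6350 * 5.67e-8 * 9.4800 * 2.1683e+11 = 74007.8149 W

74007.8149 W


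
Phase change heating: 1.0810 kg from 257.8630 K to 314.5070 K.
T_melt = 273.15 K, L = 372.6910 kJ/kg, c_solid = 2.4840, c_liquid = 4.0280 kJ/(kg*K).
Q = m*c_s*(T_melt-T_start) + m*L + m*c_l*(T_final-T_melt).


Q1 (sensible, solid) = 1.0810 * 2.4840 * 15.2870 = 41.0487 kJ
Q2 (latent) = 1.0810 * 372.6910 = 402.8790 kJ
Q3 (sensible, liquid) = 1.0810 * 4.0280 * 41.3570 = 180.0795 kJ
Q_total = 624.0071 kJ

624.0071 kJ


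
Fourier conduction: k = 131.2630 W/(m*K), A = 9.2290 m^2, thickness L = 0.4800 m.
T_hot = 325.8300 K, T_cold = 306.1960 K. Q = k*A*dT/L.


dT = 19.6340 K
Q = 131.2630 * 9.2290 * 19.6340 / 0.4800 = 49552.3803 W

49552.3803 W


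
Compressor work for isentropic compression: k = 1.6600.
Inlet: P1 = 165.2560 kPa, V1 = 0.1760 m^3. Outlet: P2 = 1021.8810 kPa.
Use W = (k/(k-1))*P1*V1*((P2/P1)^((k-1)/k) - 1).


(k-1)/k = 0.3976
(P2/P1)^exp = 2.0634
W = 2.5152 * 165.2560 * 0.1760 * (2.0634 - 1) = 77.7937 kJ

77.7937 kJ


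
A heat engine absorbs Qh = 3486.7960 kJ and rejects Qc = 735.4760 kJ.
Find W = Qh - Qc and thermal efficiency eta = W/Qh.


W = 3486.7960 - 735.4760 = 2751.3200 kJ
eta = 2751.3200 / 3486.7960 = 0.7891 = 78.9068%

W = 2751.3200 kJ, eta = 78.9068%


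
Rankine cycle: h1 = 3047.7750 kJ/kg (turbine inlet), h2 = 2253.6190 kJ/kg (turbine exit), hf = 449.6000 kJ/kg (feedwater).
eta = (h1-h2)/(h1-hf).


W = 794.1560 kJ/kg
Q_in = 2598.1750 kJ/kg
eta = 0.3057 = 30.5659%

eta = 30.5659%


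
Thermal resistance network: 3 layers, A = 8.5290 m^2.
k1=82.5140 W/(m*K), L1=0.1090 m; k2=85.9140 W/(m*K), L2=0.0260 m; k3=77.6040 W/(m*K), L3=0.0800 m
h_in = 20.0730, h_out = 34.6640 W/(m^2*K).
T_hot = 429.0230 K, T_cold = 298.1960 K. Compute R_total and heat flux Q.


R_conv_in = 1/(20.0730*8.5290) = 0.0058
R_1 = 0.1090/(82.5140*8.5290) = 0.0002
R_2 = 0.0260/(85.9140*8.5290) = 3.5482e-05
R_3 = 0.0800/(77.6040*8.5290) = 0.0001
R_conv_out = 1/(34.6640*8.5290) = 0.0034
R_total = 0.0095 K/W
Q = 130.8270 / 0.0095 = 13721.2172 W

R_total = 0.0095 K/W, Q = 13721.2172 W


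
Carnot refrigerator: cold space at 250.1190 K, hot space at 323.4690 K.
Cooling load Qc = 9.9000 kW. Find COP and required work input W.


COP = 250.1190 / 73.3500 = 3.4099
W = 9.9000 / 3.4099 = 2.9033 kW

COP = 3.4099, W = 2.9033 kW


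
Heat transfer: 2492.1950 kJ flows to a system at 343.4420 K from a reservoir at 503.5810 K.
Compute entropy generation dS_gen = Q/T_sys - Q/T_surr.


dS_sys = 2492.1950/343.4420 = 7.2565 kJ/K
dS_surr = -2492.1950/503.5810 = -4.9489 kJ/K
dS_gen = 7.2565 - 4.9489 = 2.3076 kJ/K (irreversible)

dS_gen = 2.3076 kJ/K, irreversible


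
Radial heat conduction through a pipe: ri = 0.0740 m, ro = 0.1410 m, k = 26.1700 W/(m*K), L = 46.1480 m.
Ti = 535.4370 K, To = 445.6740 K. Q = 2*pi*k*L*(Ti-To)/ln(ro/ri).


dT = 89.7630 K
ln(ro/ri) = 0.6447
Q = 2*pi*26.1700*46.1480*89.7630 / 0.6447 = 1056524.7335 W

1056524.7335 W


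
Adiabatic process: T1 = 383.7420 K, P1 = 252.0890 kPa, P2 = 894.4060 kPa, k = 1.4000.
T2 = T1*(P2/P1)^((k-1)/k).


(k-1)/k = 0.2857
(P2/P1)^exp = 1.4359
T2 = 383.7420 * 1.4359 = 551.0319 K

551.0319 K


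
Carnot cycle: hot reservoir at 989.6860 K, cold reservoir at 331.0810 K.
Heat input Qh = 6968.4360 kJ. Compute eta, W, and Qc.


eta = 1 - 331.0810/989.6860 = 0.6655
W = 0.6655 * 6968.4360 = 4637.2757 kJ
Qc = 6968.4360 - 4637.2757 = 2331.1603 kJ

eta = 66.5469%, W = 4637.2757 kJ, Qc = 2331.1603 kJ


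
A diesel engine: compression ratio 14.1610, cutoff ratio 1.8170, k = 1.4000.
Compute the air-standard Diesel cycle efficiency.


r^(k-1) = 2.8869
rc^k = 2.3073
eta = 0.6041 = 60.4110%

60.4110%


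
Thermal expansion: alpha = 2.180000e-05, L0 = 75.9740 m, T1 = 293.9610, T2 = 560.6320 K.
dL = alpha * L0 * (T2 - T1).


dT = 266.6710 K
dL = 2.180000e-05 * 75.9740 * 266.6710 = 0.441669 m
L_final = 76.415669 m

dL = 0.441669 m


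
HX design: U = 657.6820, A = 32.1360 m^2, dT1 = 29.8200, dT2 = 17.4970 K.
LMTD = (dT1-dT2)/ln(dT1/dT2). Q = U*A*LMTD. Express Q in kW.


LMTD = 23.1136 K
Q = 657.6820 * 32.1360 * 23.1136 = 488511.6375 W = 488.5116 kW

488.5116 kW


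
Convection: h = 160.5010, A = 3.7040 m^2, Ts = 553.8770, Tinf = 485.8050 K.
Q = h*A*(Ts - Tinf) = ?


dT = 68.0720 K
Q = 160.5010 * 3.7040 * 68.0720 = 40468.5116 W

40468.5116 W


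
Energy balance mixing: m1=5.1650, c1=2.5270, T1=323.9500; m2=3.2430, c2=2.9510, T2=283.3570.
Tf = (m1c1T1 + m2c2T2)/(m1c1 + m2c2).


num = 6939.9337
den = 22.6220
Tf = 306.7774 K

306.7774 K


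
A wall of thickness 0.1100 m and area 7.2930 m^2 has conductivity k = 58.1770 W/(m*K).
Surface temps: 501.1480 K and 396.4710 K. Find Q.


dT = 104.6770 K
Q = 58.1770 * 7.2930 * 104.6770 / 0.1100 = 403753.3309 W

403753.3309 W


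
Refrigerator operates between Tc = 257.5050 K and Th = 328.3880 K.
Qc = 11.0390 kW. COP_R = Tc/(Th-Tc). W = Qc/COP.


COP = 257.5050 / 70.8830 = 3.6328
W = 11.0390 / 3.6328 = 3.0387 kW

COP = 3.6328, W = 3.0387 kW


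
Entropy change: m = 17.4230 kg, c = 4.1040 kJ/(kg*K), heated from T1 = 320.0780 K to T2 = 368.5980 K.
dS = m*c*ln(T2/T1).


T2/T1 = 1.1516
ln(T2/T1) = 0.1411
dS = 17.4230 * 4.1040 * 0.1411 = 10.0922 kJ/K

10.0922 kJ/K


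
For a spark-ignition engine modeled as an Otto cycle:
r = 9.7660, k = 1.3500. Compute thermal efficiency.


r^(k-1) = 2.2202
eta = 1 - 1/2.2202 = 0.5496 = 54.9599%

54.9599%


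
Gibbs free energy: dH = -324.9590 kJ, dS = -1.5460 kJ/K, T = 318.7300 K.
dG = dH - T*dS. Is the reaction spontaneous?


T*dS = 318.7300 * -1.5460 = -492.7566 kJ
dG = -324.9590 + 492.7566 = 167.7976 kJ (non-spontaneous)

dG = 167.7976 kJ, non-spontaneous


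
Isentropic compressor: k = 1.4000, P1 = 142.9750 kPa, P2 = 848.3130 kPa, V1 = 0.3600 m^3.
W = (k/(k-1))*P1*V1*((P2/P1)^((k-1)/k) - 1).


(k-1)/k = 0.2857
(P2/P1)^exp = 1.6632
W = 3.5000 * 142.9750 * 0.3600 * (1.6632 - 1) = 119.4726 kJ

119.4726 kJ


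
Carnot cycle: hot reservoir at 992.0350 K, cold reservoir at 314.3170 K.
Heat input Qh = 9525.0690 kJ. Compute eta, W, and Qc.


eta = 1 - 314.3170/992.0350 = 0.6832
W = 0.6832 * 9525.0690 = 6507.1401 kJ
Qc = 9525.0690 - 6507.1401 = 3017.9289 kJ

eta = 68.3159%, W = 6507.1401 kJ, Qc = 3017.9289 kJ


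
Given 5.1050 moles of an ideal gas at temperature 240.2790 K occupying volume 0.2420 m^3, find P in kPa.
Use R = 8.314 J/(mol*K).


P = nRT/V = 5.1050 * 8.314 * 240.2790 / 0.2420
= 10198.1544 / 0.2420 = 42141.1338 Pa = 42.1411 kPa

42.1411 kPa


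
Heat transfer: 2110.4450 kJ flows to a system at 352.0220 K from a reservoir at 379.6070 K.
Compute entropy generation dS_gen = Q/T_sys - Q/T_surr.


dS_sys = 2110.4450/352.0220 = 5.9952 kJ/K
dS_surr = -2110.4450/379.6070 = -5.5596 kJ/K
dS_gen = 5.9952 - 5.5596 = 0.4357 kJ/K (irreversible)

dS_gen = 0.4357 kJ/K, irreversible


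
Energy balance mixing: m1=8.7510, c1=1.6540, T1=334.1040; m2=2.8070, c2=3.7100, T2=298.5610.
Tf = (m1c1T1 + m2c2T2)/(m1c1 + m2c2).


num = 7945.0780
den = 24.8881
Tf = 319.2317 K

319.2317 K


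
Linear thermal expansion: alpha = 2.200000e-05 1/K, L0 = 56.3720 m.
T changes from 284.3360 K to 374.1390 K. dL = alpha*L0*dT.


dT = 89.8030 K
dL = 2.200000e-05 * 56.3720 * 89.8030 = 0.111372 m
L_final = 56.483372 m

dL = 0.111372 m
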